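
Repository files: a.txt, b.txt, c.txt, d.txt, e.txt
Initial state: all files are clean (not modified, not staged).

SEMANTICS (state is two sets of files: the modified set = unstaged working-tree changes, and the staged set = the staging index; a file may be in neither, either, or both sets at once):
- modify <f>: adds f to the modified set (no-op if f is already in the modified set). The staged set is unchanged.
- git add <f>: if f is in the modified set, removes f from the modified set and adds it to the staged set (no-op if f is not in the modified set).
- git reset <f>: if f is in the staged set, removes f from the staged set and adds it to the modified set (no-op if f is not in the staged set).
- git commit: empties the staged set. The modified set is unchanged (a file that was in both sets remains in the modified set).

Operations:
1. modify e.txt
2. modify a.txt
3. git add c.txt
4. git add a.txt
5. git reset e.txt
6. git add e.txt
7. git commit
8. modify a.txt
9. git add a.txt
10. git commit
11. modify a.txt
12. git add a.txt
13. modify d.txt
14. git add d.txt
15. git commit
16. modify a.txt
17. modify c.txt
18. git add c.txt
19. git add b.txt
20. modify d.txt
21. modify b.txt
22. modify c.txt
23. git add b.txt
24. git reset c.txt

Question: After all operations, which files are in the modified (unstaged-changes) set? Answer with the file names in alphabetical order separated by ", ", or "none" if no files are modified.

Answer: a.txt, c.txt, d.txt

Derivation:
After op 1 (modify e.txt): modified={e.txt} staged={none}
After op 2 (modify a.txt): modified={a.txt, e.txt} staged={none}
After op 3 (git add c.txt): modified={a.txt, e.txt} staged={none}
After op 4 (git add a.txt): modified={e.txt} staged={a.txt}
After op 5 (git reset e.txt): modified={e.txt} staged={a.txt}
After op 6 (git add e.txt): modified={none} staged={a.txt, e.txt}
After op 7 (git commit): modified={none} staged={none}
After op 8 (modify a.txt): modified={a.txt} staged={none}
After op 9 (git add a.txt): modified={none} staged={a.txt}
After op 10 (git commit): modified={none} staged={none}
After op 11 (modify a.txt): modified={a.txt} staged={none}
After op 12 (git add a.txt): modified={none} staged={a.txt}
After op 13 (modify d.txt): modified={d.txt} staged={a.txt}
After op 14 (git add d.txt): modified={none} staged={a.txt, d.txt}
After op 15 (git commit): modified={none} staged={none}
After op 16 (modify a.txt): modified={a.txt} staged={none}
After op 17 (modify c.txt): modified={a.txt, c.txt} staged={none}
After op 18 (git add c.txt): modified={a.txt} staged={c.txt}
After op 19 (git add b.txt): modified={a.txt} staged={c.txt}
After op 20 (modify d.txt): modified={a.txt, d.txt} staged={c.txt}
After op 21 (modify b.txt): modified={a.txt, b.txt, d.txt} staged={c.txt}
After op 22 (modify c.txt): modified={a.txt, b.txt, c.txt, d.txt} staged={c.txt}
After op 23 (git add b.txt): modified={a.txt, c.txt, d.txt} staged={b.txt, c.txt}
After op 24 (git reset c.txt): modified={a.txt, c.txt, d.txt} staged={b.txt}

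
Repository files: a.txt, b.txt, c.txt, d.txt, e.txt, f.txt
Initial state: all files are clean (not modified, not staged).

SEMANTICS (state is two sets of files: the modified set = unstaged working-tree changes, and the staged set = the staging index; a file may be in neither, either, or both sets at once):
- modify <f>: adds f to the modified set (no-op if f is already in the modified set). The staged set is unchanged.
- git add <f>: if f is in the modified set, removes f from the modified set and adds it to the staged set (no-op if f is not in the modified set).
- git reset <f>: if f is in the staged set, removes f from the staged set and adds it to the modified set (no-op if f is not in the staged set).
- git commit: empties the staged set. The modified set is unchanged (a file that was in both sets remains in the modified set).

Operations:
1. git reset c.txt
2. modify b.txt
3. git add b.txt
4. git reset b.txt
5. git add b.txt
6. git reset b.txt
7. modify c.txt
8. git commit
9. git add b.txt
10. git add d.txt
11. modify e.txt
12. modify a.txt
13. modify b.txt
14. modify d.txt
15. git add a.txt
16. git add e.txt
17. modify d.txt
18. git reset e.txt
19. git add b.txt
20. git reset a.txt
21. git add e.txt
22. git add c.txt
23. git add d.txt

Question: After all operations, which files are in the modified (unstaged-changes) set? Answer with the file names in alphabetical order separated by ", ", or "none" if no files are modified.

Answer: a.txt

Derivation:
After op 1 (git reset c.txt): modified={none} staged={none}
After op 2 (modify b.txt): modified={b.txt} staged={none}
After op 3 (git add b.txt): modified={none} staged={b.txt}
After op 4 (git reset b.txt): modified={b.txt} staged={none}
After op 5 (git add b.txt): modified={none} staged={b.txt}
After op 6 (git reset b.txt): modified={b.txt} staged={none}
After op 7 (modify c.txt): modified={b.txt, c.txt} staged={none}
After op 8 (git commit): modified={b.txt, c.txt} staged={none}
After op 9 (git add b.txt): modified={c.txt} staged={b.txt}
After op 10 (git add d.txt): modified={c.txt} staged={b.txt}
After op 11 (modify e.txt): modified={c.txt, e.txt} staged={b.txt}
After op 12 (modify a.txt): modified={a.txt, c.txt, e.txt} staged={b.txt}
After op 13 (modify b.txt): modified={a.txt, b.txt, c.txt, e.txt} staged={b.txt}
After op 14 (modify d.txt): modified={a.txt, b.txt, c.txt, d.txt, e.txt} staged={b.txt}
After op 15 (git add a.txt): modified={b.txt, c.txt, d.txt, e.txt} staged={a.txt, b.txt}
After op 16 (git add e.txt): modified={b.txt, c.txt, d.txt} staged={a.txt, b.txt, e.txt}
After op 17 (modify d.txt): modified={b.txt, c.txt, d.txt} staged={a.txt, b.txt, e.txt}
After op 18 (git reset e.txt): modified={b.txt, c.txt, d.txt, e.txt} staged={a.txt, b.txt}
After op 19 (git add b.txt): modified={c.txt, d.txt, e.txt} staged={a.txt, b.txt}
After op 20 (git reset a.txt): modified={a.txt, c.txt, d.txt, e.txt} staged={b.txt}
After op 21 (git add e.txt): modified={a.txt, c.txt, d.txt} staged={b.txt, e.txt}
After op 22 (git add c.txt): modified={a.txt, d.txt} staged={b.txt, c.txt, e.txt}
After op 23 (git add d.txt): modified={a.txt} staged={b.txt, c.txt, d.txt, e.txt}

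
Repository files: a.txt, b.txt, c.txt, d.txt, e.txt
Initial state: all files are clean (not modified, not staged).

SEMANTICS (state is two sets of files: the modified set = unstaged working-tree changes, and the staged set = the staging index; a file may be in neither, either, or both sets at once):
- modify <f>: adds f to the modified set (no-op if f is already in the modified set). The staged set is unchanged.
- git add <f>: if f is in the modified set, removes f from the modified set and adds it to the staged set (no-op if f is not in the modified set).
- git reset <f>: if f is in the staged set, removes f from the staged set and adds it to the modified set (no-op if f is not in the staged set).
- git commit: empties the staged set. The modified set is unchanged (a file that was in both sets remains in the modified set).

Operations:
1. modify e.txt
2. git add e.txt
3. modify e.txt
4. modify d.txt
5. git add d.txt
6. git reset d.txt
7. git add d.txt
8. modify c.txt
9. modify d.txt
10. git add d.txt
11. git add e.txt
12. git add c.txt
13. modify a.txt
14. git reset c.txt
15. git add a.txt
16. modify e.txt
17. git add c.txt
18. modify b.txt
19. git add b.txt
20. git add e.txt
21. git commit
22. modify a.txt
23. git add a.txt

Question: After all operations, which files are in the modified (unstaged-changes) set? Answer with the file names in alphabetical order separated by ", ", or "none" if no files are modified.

After op 1 (modify e.txt): modified={e.txt} staged={none}
After op 2 (git add e.txt): modified={none} staged={e.txt}
After op 3 (modify e.txt): modified={e.txt} staged={e.txt}
After op 4 (modify d.txt): modified={d.txt, e.txt} staged={e.txt}
After op 5 (git add d.txt): modified={e.txt} staged={d.txt, e.txt}
After op 6 (git reset d.txt): modified={d.txt, e.txt} staged={e.txt}
After op 7 (git add d.txt): modified={e.txt} staged={d.txt, e.txt}
After op 8 (modify c.txt): modified={c.txt, e.txt} staged={d.txt, e.txt}
After op 9 (modify d.txt): modified={c.txt, d.txt, e.txt} staged={d.txt, e.txt}
After op 10 (git add d.txt): modified={c.txt, e.txt} staged={d.txt, e.txt}
After op 11 (git add e.txt): modified={c.txt} staged={d.txt, e.txt}
After op 12 (git add c.txt): modified={none} staged={c.txt, d.txt, e.txt}
After op 13 (modify a.txt): modified={a.txt} staged={c.txt, d.txt, e.txt}
After op 14 (git reset c.txt): modified={a.txt, c.txt} staged={d.txt, e.txt}
After op 15 (git add a.txt): modified={c.txt} staged={a.txt, d.txt, e.txt}
After op 16 (modify e.txt): modified={c.txt, e.txt} staged={a.txt, d.txt, e.txt}
After op 17 (git add c.txt): modified={e.txt} staged={a.txt, c.txt, d.txt, e.txt}
After op 18 (modify b.txt): modified={b.txt, e.txt} staged={a.txt, c.txt, d.txt, e.txt}
After op 19 (git add b.txt): modified={e.txt} staged={a.txt, b.txt, c.txt, d.txt, e.txt}
After op 20 (git add e.txt): modified={none} staged={a.txt, b.txt, c.txt, d.txt, e.txt}
After op 21 (git commit): modified={none} staged={none}
After op 22 (modify a.txt): modified={a.txt} staged={none}
After op 23 (git add a.txt): modified={none} staged={a.txt}

Answer: none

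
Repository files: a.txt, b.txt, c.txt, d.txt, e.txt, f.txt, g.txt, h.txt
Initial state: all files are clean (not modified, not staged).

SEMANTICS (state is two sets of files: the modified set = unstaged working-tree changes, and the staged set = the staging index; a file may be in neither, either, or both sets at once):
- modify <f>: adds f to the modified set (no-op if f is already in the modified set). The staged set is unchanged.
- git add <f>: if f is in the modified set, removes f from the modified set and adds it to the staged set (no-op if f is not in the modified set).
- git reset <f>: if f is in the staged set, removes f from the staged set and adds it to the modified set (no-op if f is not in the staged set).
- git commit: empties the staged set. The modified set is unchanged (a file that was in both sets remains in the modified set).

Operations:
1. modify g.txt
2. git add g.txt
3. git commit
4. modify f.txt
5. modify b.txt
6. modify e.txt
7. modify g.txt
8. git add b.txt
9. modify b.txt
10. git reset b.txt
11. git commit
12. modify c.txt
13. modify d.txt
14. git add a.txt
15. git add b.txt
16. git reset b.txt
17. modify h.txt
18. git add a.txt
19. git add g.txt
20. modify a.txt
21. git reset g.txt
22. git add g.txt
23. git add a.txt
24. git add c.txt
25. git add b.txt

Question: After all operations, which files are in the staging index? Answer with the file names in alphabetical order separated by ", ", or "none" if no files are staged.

Answer: a.txt, b.txt, c.txt, g.txt

Derivation:
After op 1 (modify g.txt): modified={g.txt} staged={none}
After op 2 (git add g.txt): modified={none} staged={g.txt}
After op 3 (git commit): modified={none} staged={none}
After op 4 (modify f.txt): modified={f.txt} staged={none}
After op 5 (modify b.txt): modified={b.txt, f.txt} staged={none}
After op 6 (modify e.txt): modified={b.txt, e.txt, f.txt} staged={none}
After op 7 (modify g.txt): modified={b.txt, e.txt, f.txt, g.txt} staged={none}
After op 8 (git add b.txt): modified={e.txt, f.txt, g.txt} staged={b.txt}
After op 9 (modify b.txt): modified={b.txt, e.txt, f.txt, g.txt} staged={b.txt}
After op 10 (git reset b.txt): modified={b.txt, e.txt, f.txt, g.txt} staged={none}
After op 11 (git commit): modified={b.txt, e.txt, f.txt, g.txt} staged={none}
After op 12 (modify c.txt): modified={b.txt, c.txt, e.txt, f.txt, g.txt} staged={none}
After op 13 (modify d.txt): modified={b.txt, c.txt, d.txt, e.txt, f.txt, g.txt} staged={none}
After op 14 (git add a.txt): modified={b.txt, c.txt, d.txt, e.txt, f.txt, g.txt} staged={none}
After op 15 (git add b.txt): modified={c.txt, d.txt, e.txt, f.txt, g.txt} staged={b.txt}
After op 16 (git reset b.txt): modified={b.txt, c.txt, d.txt, e.txt, f.txt, g.txt} staged={none}
After op 17 (modify h.txt): modified={b.txt, c.txt, d.txt, e.txt, f.txt, g.txt, h.txt} staged={none}
After op 18 (git add a.txt): modified={b.txt, c.txt, d.txt, e.txt, f.txt, g.txt, h.txt} staged={none}
After op 19 (git add g.txt): modified={b.txt, c.txt, d.txt, e.txt, f.txt, h.txt} staged={g.txt}
After op 20 (modify a.txt): modified={a.txt, b.txt, c.txt, d.txt, e.txt, f.txt, h.txt} staged={g.txt}
After op 21 (git reset g.txt): modified={a.txt, b.txt, c.txt, d.txt, e.txt, f.txt, g.txt, h.txt} staged={none}
After op 22 (git add g.txt): modified={a.txt, b.txt, c.txt, d.txt, e.txt, f.txt, h.txt} staged={g.txt}
After op 23 (git add a.txt): modified={b.txt, c.txt, d.txt, e.txt, f.txt, h.txt} staged={a.txt, g.txt}
After op 24 (git add c.txt): modified={b.txt, d.txt, e.txt, f.txt, h.txt} staged={a.txt, c.txt, g.txt}
After op 25 (git add b.txt): modified={d.txt, e.txt, f.txt, h.txt} staged={a.txt, b.txt, c.txt, g.txt}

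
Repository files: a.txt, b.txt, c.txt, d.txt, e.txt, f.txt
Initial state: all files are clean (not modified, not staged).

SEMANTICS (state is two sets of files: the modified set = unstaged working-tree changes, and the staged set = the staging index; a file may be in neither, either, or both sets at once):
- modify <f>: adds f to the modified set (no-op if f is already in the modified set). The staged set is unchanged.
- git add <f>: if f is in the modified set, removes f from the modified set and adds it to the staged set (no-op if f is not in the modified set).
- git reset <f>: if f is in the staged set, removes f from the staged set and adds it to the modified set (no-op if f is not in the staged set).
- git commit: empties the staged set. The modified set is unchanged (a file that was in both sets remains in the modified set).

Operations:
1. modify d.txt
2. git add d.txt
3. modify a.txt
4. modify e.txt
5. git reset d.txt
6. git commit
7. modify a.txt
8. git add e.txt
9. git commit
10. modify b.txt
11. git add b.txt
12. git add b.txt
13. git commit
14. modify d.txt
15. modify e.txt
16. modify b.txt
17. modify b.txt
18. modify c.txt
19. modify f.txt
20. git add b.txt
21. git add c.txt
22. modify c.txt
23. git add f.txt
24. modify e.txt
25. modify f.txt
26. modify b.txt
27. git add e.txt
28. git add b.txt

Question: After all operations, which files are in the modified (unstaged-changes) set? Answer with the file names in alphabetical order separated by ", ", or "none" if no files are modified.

After op 1 (modify d.txt): modified={d.txt} staged={none}
After op 2 (git add d.txt): modified={none} staged={d.txt}
After op 3 (modify a.txt): modified={a.txt} staged={d.txt}
After op 4 (modify e.txt): modified={a.txt, e.txt} staged={d.txt}
After op 5 (git reset d.txt): modified={a.txt, d.txt, e.txt} staged={none}
After op 6 (git commit): modified={a.txt, d.txt, e.txt} staged={none}
After op 7 (modify a.txt): modified={a.txt, d.txt, e.txt} staged={none}
After op 8 (git add e.txt): modified={a.txt, d.txt} staged={e.txt}
After op 9 (git commit): modified={a.txt, d.txt} staged={none}
After op 10 (modify b.txt): modified={a.txt, b.txt, d.txt} staged={none}
After op 11 (git add b.txt): modified={a.txt, d.txt} staged={b.txt}
After op 12 (git add b.txt): modified={a.txt, d.txt} staged={b.txt}
After op 13 (git commit): modified={a.txt, d.txt} staged={none}
After op 14 (modify d.txt): modified={a.txt, d.txt} staged={none}
After op 15 (modify e.txt): modified={a.txt, d.txt, e.txt} staged={none}
After op 16 (modify b.txt): modified={a.txt, b.txt, d.txt, e.txt} staged={none}
After op 17 (modify b.txt): modified={a.txt, b.txt, d.txt, e.txt} staged={none}
After op 18 (modify c.txt): modified={a.txt, b.txt, c.txt, d.txt, e.txt} staged={none}
After op 19 (modify f.txt): modified={a.txt, b.txt, c.txt, d.txt, e.txt, f.txt} staged={none}
After op 20 (git add b.txt): modified={a.txt, c.txt, d.txt, e.txt, f.txt} staged={b.txt}
After op 21 (git add c.txt): modified={a.txt, d.txt, e.txt, f.txt} staged={b.txt, c.txt}
After op 22 (modify c.txt): modified={a.txt, c.txt, d.txt, e.txt, f.txt} staged={b.txt, c.txt}
After op 23 (git add f.txt): modified={a.txt, c.txt, d.txt, e.txt} staged={b.txt, c.txt, f.txt}
After op 24 (modify e.txt): modified={a.txt, c.txt, d.txt, e.txt} staged={b.txt, c.txt, f.txt}
After op 25 (modify f.txt): modified={a.txt, c.txt, d.txt, e.txt, f.txt} staged={b.txt, c.txt, f.txt}
After op 26 (modify b.txt): modified={a.txt, b.txt, c.txt, d.txt, e.txt, f.txt} staged={b.txt, c.txt, f.txt}
After op 27 (git add e.txt): modified={a.txt, b.txt, c.txt, d.txt, f.txt} staged={b.txt, c.txt, e.txt, f.txt}
After op 28 (git add b.txt): modified={a.txt, c.txt, d.txt, f.txt} staged={b.txt, c.txt, e.txt, f.txt}

Answer: a.txt, c.txt, d.txt, f.txt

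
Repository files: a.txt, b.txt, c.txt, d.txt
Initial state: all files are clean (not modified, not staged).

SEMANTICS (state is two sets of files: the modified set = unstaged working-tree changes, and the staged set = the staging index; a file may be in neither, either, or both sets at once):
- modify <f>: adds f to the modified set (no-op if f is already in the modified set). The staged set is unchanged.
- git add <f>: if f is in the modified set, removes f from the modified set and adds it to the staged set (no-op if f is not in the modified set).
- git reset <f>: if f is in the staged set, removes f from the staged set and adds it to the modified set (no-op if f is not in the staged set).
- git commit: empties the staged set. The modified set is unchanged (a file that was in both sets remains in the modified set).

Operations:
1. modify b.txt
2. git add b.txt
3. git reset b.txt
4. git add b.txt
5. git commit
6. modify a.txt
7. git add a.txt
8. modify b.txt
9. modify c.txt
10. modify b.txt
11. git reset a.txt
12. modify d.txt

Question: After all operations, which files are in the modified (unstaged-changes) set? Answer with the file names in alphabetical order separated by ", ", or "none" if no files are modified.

Answer: a.txt, b.txt, c.txt, d.txt

Derivation:
After op 1 (modify b.txt): modified={b.txt} staged={none}
After op 2 (git add b.txt): modified={none} staged={b.txt}
After op 3 (git reset b.txt): modified={b.txt} staged={none}
After op 4 (git add b.txt): modified={none} staged={b.txt}
After op 5 (git commit): modified={none} staged={none}
After op 6 (modify a.txt): modified={a.txt} staged={none}
After op 7 (git add a.txt): modified={none} staged={a.txt}
After op 8 (modify b.txt): modified={b.txt} staged={a.txt}
After op 9 (modify c.txt): modified={b.txt, c.txt} staged={a.txt}
After op 10 (modify b.txt): modified={b.txt, c.txt} staged={a.txt}
After op 11 (git reset a.txt): modified={a.txt, b.txt, c.txt} staged={none}
After op 12 (modify d.txt): modified={a.txt, b.txt, c.txt, d.txt} staged={none}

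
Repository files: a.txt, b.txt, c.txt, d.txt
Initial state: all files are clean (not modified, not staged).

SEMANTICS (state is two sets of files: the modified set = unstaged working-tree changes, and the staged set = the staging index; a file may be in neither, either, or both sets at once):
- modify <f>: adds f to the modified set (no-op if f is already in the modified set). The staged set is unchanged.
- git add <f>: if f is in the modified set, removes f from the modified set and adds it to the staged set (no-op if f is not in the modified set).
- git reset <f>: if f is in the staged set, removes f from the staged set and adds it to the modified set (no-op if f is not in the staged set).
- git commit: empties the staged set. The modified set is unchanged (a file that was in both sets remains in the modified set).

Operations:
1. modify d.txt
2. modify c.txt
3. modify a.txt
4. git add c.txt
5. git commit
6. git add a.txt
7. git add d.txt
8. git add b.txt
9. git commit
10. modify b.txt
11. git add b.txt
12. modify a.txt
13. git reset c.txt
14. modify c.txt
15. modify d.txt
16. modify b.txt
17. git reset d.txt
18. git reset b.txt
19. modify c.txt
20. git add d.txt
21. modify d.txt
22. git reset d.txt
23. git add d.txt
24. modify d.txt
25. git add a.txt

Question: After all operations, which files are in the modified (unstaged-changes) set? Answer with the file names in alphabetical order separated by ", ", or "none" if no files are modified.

After op 1 (modify d.txt): modified={d.txt} staged={none}
After op 2 (modify c.txt): modified={c.txt, d.txt} staged={none}
After op 3 (modify a.txt): modified={a.txt, c.txt, d.txt} staged={none}
After op 4 (git add c.txt): modified={a.txt, d.txt} staged={c.txt}
After op 5 (git commit): modified={a.txt, d.txt} staged={none}
After op 6 (git add a.txt): modified={d.txt} staged={a.txt}
After op 7 (git add d.txt): modified={none} staged={a.txt, d.txt}
After op 8 (git add b.txt): modified={none} staged={a.txt, d.txt}
After op 9 (git commit): modified={none} staged={none}
After op 10 (modify b.txt): modified={b.txt} staged={none}
After op 11 (git add b.txt): modified={none} staged={b.txt}
After op 12 (modify a.txt): modified={a.txt} staged={b.txt}
After op 13 (git reset c.txt): modified={a.txt} staged={b.txt}
After op 14 (modify c.txt): modified={a.txt, c.txt} staged={b.txt}
After op 15 (modify d.txt): modified={a.txt, c.txt, d.txt} staged={b.txt}
After op 16 (modify b.txt): modified={a.txt, b.txt, c.txt, d.txt} staged={b.txt}
After op 17 (git reset d.txt): modified={a.txt, b.txt, c.txt, d.txt} staged={b.txt}
After op 18 (git reset b.txt): modified={a.txt, b.txt, c.txt, d.txt} staged={none}
After op 19 (modify c.txt): modified={a.txt, b.txt, c.txt, d.txt} staged={none}
After op 20 (git add d.txt): modified={a.txt, b.txt, c.txt} staged={d.txt}
After op 21 (modify d.txt): modified={a.txt, b.txt, c.txt, d.txt} staged={d.txt}
After op 22 (git reset d.txt): modified={a.txt, b.txt, c.txt, d.txt} staged={none}
After op 23 (git add d.txt): modified={a.txt, b.txt, c.txt} staged={d.txt}
After op 24 (modify d.txt): modified={a.txt, b.txt, c.txt, d.txt} staged={d.txt}
After op 25 (git add a.txt): modified={b.txt, c.txt, d.txt} staged={a.txt, d.txt}

Answer: b.txt, c.txt, d.txt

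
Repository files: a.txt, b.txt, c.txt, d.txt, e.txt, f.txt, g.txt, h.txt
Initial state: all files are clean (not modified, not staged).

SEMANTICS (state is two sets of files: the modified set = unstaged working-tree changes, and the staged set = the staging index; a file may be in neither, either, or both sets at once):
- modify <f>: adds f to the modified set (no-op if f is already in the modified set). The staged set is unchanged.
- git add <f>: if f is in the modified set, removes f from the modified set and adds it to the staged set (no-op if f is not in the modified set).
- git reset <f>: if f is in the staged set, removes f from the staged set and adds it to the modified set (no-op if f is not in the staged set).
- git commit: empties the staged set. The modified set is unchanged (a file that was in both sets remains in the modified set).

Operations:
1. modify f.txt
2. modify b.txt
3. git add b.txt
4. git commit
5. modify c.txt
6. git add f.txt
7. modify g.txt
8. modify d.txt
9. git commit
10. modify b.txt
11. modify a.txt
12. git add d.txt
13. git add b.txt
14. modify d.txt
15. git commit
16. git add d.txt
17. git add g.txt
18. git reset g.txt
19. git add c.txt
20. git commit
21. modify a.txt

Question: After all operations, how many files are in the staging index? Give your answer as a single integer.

After op 1 (modify f.txt): modified={f.txt} staged={none}
After op 2 (modify b.txt): modified={b.txt, f.txt} staged={none}
After op 3 (git add b.txt): modified={f.txt} staged={b.txt}
After op 4 (git commit): modified={f.txt} staged={none}
After op 5 (modify c.txt): modified={c.txt, f.txt} staged={none}
After op 6 (git add f.txt): modified={c.txt} staged={f.txt}
After op 7 (modify g.txt): modified={c.txt, g.txt} staged={f.txt}
After op 8 (modify d.txt): modified={c.txt, d.txt, g.txt} staged={f.txt}
After op 9 (git commit): modified={c.txt, d.txt, g.txt} staged={none}
After op 10 (modify b.txt): modified={b.txt, c.txt, d.txt, g.txt} staged={none}
After op 11 (modify a.txt): modified={a.txt, b.txt, c.txt, d.txt, g.txt} staged={none}
After op 12 (git add d.txt): modified={a.txt, b.txt, c.txt, g.txt} staged={d.txt}
After op 13 (git add b.txt): modified={a.txt, c.txt, g.txt} staged={b.txt, d.txt}
After op 14 (modify d.txt): modified={a.txt, c.txt, d.txt, g.txt} staged={b.txt, d.txt}
After op 15 (git commit): modified={a.txt, c.txt, d.txt, g.txt} staged={none}
After op 16 (git add d.txt): modified={a.txt, c.txt, g.txt} staged={d.txt}
After op 17 (git add g.txt): modified={a.txt, c.txt} staged={d.txt, g.txt}
After op 18 (git reset g.txt): modified={a.txt, c.txt, g.txt} staged={d.txt}
After op 19 (git add c.txt): modified={a.txt, g.txt} staged={c.txt, d.txt}
After op 20 (git commit): modified={a.txt, g.txt} staged={none}
After op 21 (modify a.txt): modified={a.txt, g.txt} staged={none}
Final staged set: {none} -> count=0

Answer: 0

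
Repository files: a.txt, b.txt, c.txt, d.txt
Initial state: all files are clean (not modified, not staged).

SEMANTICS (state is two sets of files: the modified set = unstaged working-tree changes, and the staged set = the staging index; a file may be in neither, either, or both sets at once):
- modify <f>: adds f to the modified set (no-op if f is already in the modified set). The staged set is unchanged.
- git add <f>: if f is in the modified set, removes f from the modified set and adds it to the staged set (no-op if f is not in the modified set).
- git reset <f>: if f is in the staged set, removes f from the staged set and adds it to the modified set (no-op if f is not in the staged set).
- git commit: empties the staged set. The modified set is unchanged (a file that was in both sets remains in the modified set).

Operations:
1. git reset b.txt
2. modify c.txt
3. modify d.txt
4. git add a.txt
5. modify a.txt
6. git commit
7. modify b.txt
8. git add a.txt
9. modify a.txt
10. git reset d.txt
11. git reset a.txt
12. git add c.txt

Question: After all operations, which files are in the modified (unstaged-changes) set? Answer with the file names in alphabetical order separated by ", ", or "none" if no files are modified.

After op 1 (git reset b.txt): modified={none} staged={none}
After op 2 (modify c.txt): modified={c.txt} staged={none}
After op 3 (modify d.txt): modified={c.txt, d.txt} staged={none}
After op 4 (git add a.txt): modified={c.txt, d.txt} staged={none}
After op 5 (modify a.txt): modified={a.txt, c.txt, d.txt} staged={none}
After op 6 (git commit): modified={a.txt, c.txt, d.txt} staged={none}
After op 7 (modify b.txt): modified={a.txt, b.txt, c.txt, d.txt} staged={none}
After op 8 (git add a.txt): modified={b.txt, c.txt, d.txt} staged={a.txt}
After op 9 (modify a.txt): modified={a.txt, b.txt, c.txt, d.txt} staged={a.txt}
After op 10 (git reset d.txt): modified={a.txt, b.txt, c.txt, d.txt} staged={a.txt}
After op 11 (git reset a.txt): modified={a.txt, b.txt, c.txt, d.txt} staged={none}
After op 12 (git add c.txt): modified={a.txt, b.txt, d.txt} staged={c.txt}

Answer: a.txt, b.txt, d.txt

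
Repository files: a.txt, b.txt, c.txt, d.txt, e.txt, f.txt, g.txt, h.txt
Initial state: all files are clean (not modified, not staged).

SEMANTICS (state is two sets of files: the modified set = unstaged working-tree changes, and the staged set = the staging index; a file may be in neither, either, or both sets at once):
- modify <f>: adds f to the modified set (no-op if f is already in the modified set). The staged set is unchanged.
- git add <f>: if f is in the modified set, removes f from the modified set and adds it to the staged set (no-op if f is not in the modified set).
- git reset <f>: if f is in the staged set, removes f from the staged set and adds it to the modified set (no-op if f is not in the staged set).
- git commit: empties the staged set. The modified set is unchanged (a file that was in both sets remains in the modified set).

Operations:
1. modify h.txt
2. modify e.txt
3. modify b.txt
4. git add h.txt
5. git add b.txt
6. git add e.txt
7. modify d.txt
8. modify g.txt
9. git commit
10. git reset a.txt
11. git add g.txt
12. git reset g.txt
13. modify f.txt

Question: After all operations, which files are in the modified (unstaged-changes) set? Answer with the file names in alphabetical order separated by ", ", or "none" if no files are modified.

After op 1 (modify h.txt): modified={h.txt} staged={none}
After op 2 (modify e.txt): modified={e.txt, h.txt} staged={none}
After op 3 (modify b.txt): modified={b.txt, e.txt, h.txt} staged={none}
After op 4 (git add h.txt): modified={b.txt, e.txt} staged={h.txt}
After op 5 (git add b.txt): modified={e.txt} staged={b.txt, h.txt}
After op 6 (git add e.txt): modified={none} staged={b.txt, e.txt, h.txt}
After op 7 (modify d.txt): modified={d.txt} staged={b.txt, e.txt, h.txt}
After op 8 (modify g.txt): modified={d.txt, g.txt} staged={b.txt, e.txt, h.txt}
After op 9 (git commit): modified={d.txt, g.txt} staged={none}
After op 10 (git reset a.txt): modified={d.txt, g.txt} staged={none}
After op 11 (git add g.txt): modified={d.txt} staged={g.txt}
After op 12 (git reset g.txt): modified={d.txt, g.txt} staged={none}
After op 13 (modify f.txt): modified={d.txt, f.txt, g.txt} staged={none}

Answer: d.txt, f.txt, g.txt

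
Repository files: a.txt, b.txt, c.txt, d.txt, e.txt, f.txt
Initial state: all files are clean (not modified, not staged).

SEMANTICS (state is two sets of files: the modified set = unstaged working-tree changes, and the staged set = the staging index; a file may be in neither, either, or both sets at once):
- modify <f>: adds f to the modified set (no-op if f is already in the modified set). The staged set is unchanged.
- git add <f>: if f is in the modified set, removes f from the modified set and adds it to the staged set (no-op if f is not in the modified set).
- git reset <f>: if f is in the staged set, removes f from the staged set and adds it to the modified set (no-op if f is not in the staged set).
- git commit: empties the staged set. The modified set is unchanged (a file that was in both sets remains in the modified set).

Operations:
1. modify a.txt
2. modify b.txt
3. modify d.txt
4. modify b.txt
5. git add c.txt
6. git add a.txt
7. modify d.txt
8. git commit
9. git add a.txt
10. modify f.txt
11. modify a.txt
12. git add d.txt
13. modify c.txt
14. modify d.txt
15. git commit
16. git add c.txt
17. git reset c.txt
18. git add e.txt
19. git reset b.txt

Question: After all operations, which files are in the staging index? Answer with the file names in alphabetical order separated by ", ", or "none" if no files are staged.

Answer: none

Derivation:
After op 1 (modify a.txt): modified={a.txt} staged={none}
After op 2 (modify b.txt): modified={a.txt, b.txt} staged={none}
After op 3 (modify d.txt): modified={a.txt, b.txt, d.txt} staged={none}
After op 4 (modify b.txt): modified={a.txt, b.txt, d.txt} staged={none}
After op 5 (git add c.txt): modified={a.txt, b.txt, d.txt} staged={none}
After op 6 (git add a.txt): modified={b.txt, d.txt} staged={a.txt}
After op 7 (modify d.txt): modified={b.txt, d.txt} staged={a.txt}
After op 8 (git commit): modified={b.txt, d.txt} staged={none}
After op 9 (git add a.txt): modified={b.txt, d.txt} staged={none}
After op 10 (modify f.txt): modified={b.txt, d.txt, f.txt} staged={none}
After op 11 (modify a.txt): modified={a.txt, b.txt, d.txt, f.txt} staged={none}
After op 12 (git add d.txt): modified={a.txt, b.txt, f.txt} staged={d.txt}
After op 13 (modify c.txt): modified={a.txt, b.txt, c.txt, f.txt} staged={d.txt}
After op 14 (modify d.txt): modified={a.txt, b.txt, c.txt, d.txt, f.txt} staged={d.txt}
After op 15 (git commit): modified={a.txt, b.txt, c.txt, d.txt, f.txt} staged={none}
After op 16 (git add c.txt): modified={a.txt, b.txt, d.txt, f.txt} staged={c.txt}
After op 17 (git reset c.txt): modified={a.txt, b.txt, c.txt, d.txt, f.txt} staged={none}
After op 18 (git add e.txt): modified={a.txt, b.txt, c.txt, d.txt, f.txt} staged={none}
After op 19 (git reset b.txt): modified={a.txt, b.txt, c.txt, d.txt, f.txt} staged={none}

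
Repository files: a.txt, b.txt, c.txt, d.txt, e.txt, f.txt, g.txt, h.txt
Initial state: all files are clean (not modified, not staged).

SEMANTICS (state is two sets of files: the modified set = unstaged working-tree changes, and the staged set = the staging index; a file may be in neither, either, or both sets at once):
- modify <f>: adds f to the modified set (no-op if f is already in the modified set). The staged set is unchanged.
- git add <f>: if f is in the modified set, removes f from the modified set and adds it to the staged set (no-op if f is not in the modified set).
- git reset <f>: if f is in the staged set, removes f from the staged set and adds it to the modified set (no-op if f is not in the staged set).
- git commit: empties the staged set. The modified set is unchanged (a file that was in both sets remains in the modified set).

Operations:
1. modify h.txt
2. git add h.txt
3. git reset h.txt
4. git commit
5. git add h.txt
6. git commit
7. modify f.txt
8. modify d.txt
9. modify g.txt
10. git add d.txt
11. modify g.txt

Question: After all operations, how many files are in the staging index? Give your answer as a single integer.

After op 1 (modify h.txt): modified={h.txt} staged={none}
After op 2 (git add h.txt): modified={none} staged={h.txt}
After op 3 (git reset h.txt): modified={h.txt} staged={none}
After op 4 (git commit): modified={h.txt} staged={none}
After op 5 (git add h.txt): modified={none} staged={h.txt}
After op 6 (git commit): modified={none} staged={none}
After op 7 (modify f.txt): modified={f.txt} staged={none}
After op 8 (modify d.txt): modified={d.txt, f.txt} staged={none}
After op 9 (modify g.txt): modified={d.txt, f.txt, g.txt} staged={none}
After op 10 (git add d.txt): modified={f.txt, g.txt} staged={d.txt}
After op 11 (modify g.txt): modified={f.txt, g.txt} staged={d.txt}
Final staged set: {d.txt} -> count=1

Answer: 1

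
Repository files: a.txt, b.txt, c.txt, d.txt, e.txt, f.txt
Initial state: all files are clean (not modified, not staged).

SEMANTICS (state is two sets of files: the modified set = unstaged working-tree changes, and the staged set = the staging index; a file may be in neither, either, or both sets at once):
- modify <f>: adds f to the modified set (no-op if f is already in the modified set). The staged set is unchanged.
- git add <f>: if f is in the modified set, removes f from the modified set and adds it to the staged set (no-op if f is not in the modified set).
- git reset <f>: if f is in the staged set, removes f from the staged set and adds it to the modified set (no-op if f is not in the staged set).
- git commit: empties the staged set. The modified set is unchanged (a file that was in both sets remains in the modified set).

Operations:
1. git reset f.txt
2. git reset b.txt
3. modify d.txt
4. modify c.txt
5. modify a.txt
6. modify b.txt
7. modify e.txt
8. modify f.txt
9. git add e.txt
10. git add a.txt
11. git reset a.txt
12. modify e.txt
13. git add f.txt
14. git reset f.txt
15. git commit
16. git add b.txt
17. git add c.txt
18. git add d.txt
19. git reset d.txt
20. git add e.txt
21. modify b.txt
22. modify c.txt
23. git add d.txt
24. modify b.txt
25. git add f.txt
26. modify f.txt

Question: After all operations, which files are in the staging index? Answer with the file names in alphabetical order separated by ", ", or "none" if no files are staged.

After op 1 (git reset f.txt): modified={none} staged={none}
After op 2 (git reset b.txt): modified={none} staged={none}
After op 3 (modify d.txt): modified={d.txt} staged={none}
After op 4 (modify c.txt): modified={c.txt, d.txt} staged={none}
After op 5 (modify a.txt): modified={a.txt, c.txt, d.txt} staged={none}
After op 6 (modify b.txt): modified={a.txt, b.txt, c.txt, d.txt} staged={none}
After op 7 (modify e.txt): modified={a.txt, b.txt, c.txt, d.txt, e.txt} staged={none}
After op 8 (modify f.txt): modified={a.txt, b.txt, c.txt, d.txt, e.txt, f.txt} staged={none}
After op 9 (git add e.txt): modified={a.txt, b.txt, c.txt, d.txt, f.txt} staged={e.txt}
After op 10 (git add a.txt): modified={b.txt, c.txt, d.txt, f.txt} staged={a.txt, e.txt}
After op 11 (git reset a.txt): modified={a.txt, b.txt, c.txt, d.txt, f.txt} staged={e.txt}
After op 12 (modify e.txt): modified={a.txt, b.txt, c.txt, d.txt, e.txt, f.txt} staged={e.txt}
After op 13 (git add f.txt): modified={a.txt, b.txt, c.txt, d.txt, e.txt} staged={e.txt, f.txt}
After op 14 (git reset f.txt): modified={a.txt, b.txt, c.txt, d.txt, e.txt, f.txt} staged={e.txt}
After op 15 (git commit): modified={a.txt, b.txt, c.txt, d.txt, e.txt, f.txt} staged={none}
After op 16 (git add b.txt): modified={a.txt, c.txt, d.txt, e.txt, f.txt} staged={b.txt}
After op 17 (git add c.txt): modified={a.txt, d.txt, e.txt, f.txt} staged={b.txt, c.txt}
After op 18 (git add d.txt): modified={a.txt, e.txt, f.txt} staged={b.txt, c.txt, d.txt}
After op 19 (git reset d.txt): modified={a.txt, d.txt, e.txt, f.txt} staged={b.txt, c.txt}
After op 20 (git add e.txt): modified={a.txt, d.txt, f.txt} staged={b.txt, c.txt, e.txt}
After op 21 (modify b.txt): modified={a.txt, b.txt, d.txt, f.txt} staged={b.txt, c.txt, e.txt}
After op 22 (modify c.txt): modified={a.txt, b.txt, c.txt, d.txt, f.txt} staged={b.txt, c.txt, e.txt}
After op 23 (git add d.txt): modified={a.txt, b.txt, c.txt, f.txt} staged={b.txt, c.txt, d.txt, e.txt}
After op 24 (modify b.txt): modified={a.txt, b.txt, c.txt, f.txt} staged={b.txt, c.txt, d.txt, e.txt}
After op 25 (git add f.txt): modified={a.txt, b.txt, c.txt} staged={b.txt, c.txt, d.txt, e.txt, f.txt}
After op 26 (modify f.txt): modified={a.txt, b.txt, c.txt, f.txt} staged={b.txt, c.txt, d.txt, e.txt, f.txt}

Answer: b.txt, c.txt, d.txt, e.txt, f.txt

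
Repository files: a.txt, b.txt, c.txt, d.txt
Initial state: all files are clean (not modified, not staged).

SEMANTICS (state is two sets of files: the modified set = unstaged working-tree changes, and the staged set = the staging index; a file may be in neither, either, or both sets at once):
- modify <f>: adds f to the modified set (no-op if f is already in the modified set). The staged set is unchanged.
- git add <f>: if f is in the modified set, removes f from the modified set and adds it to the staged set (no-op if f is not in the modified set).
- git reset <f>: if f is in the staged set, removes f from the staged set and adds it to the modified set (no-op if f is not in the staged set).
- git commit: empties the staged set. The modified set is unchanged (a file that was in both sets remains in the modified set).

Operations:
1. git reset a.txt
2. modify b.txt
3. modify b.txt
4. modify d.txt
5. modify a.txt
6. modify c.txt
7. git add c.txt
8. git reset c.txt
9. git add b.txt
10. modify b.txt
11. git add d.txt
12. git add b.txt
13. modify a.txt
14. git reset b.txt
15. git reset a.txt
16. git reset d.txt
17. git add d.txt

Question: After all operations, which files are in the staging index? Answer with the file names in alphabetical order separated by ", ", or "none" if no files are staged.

Answer: d.txt

Derivation:
After op 1 (git reset a.txt): modified={none} staged={none}
After op 2 (modify b.txt): modified={b.txt} staged={none}
After op 3 (modify b.txt): modified={b.txt} staged={none}
After op 4 (modify d.txt): modified={b.txt, d.txt} staged={none}
After op 5 (modify a.txt): modified={a.txt, b.txt, d.txt} staged={none}
After op 6 (modify c.txt): modified={a.txt, b.txt, c.txt, d.txt} staged={none}
After op 7 (git add c.txt): modified={a.txt, b.txt, d.txt} staged={c.txt}
After op 8 (git reset c.txt): modified={a.txt, b.txt, c.txt, d.txt} staged={none}
After op 9 (git add b.txt): modified={a.txt, c.txt, d.txt} staged={b.txt}
After op 10 (modify b.txt): modified={a.txt, b.txt, c.txt, d.txt} staged={b.txt}
After op 11 (git add d.txt): modified={a.txt, b.txt, c.txt} staged={b.txt, d.txt}
After op 12 (git add b.txt): modified={a.txt, c.txt} staged={b.txt, d.txt}
After op 13 (modify a.txt): modified={a.txt, c.txt} staged={b.txt, d.txt}
After op 14 (git reset b.txt): modified={a.txt, b.txt, c.txt} staged={d.txt}
After op 15 (git reset a.txt): modified={a.txt, b.txt, c.txt} staged={d.txt}
After op 16 (git reset d.txt): modified={a.txt, b.txt, c.txt, d.txt} staged={none}
After op 17 (git add d.txt): modified={a.txt, b.txt, c.txt} staged={d.txt}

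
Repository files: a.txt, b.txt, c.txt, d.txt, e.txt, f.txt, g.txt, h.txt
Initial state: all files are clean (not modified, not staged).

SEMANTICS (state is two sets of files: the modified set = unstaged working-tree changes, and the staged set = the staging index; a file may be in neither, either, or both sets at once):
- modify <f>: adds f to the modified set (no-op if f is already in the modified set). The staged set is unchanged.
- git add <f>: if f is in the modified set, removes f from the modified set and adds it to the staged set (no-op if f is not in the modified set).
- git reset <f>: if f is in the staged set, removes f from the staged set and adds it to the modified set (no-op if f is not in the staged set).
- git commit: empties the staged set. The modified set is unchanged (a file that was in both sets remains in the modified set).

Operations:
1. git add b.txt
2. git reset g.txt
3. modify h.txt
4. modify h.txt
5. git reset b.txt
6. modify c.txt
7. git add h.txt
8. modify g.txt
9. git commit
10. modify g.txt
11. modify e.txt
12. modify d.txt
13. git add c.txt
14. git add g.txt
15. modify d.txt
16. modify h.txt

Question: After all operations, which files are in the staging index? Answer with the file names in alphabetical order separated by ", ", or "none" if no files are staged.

After op 1 (git add b.txt): modified={none} staged={none}
After op 2 (git reset g.txt): modified={none} staged={none}
After op 3 (modify h.txt): modified={h.txt} staged={none}
After op 4 (modify h.txt): modified={h.txt} staged={none}
After op 5 (git reset b.txt): modified={h.txt} staged={none}
After op 6 (modify c.txt): modified={c.txt, h.txt} staged={none}
After op 7 (git add h.txt): modified={c.txt} staged={h.txt}
After op 8 (modify g.txt): modified={c.txt, g.txt} staged={h.txt}
After op 9 (git commit): modified={c.txt, g.txt} staged={none}
After op 10 (modify g.txt): modified={c.txt, g.txt} staged={none}
After op 11 (modify e.txt): modified={c.txt, e.txt, g.txt} staged={none}
After op 12 (modify d.txt): modified={c.txt, d.txt, e.txt, g.txt} staged={none}
After op 13 (git add c.txt): modified={d.txt, e.txt, g.txt} staged={c.txt}
After op 14 (git add g.txt): modified={d.txt, e.txt} staged={c.txt, g.txt}
After op 15 (modify d.txt): modified={d.txt, e.txt} staged={c.txt, g.txt}
After op 16 (modify h.txt): modified={d.txt, e.txt, h.txt} staged={c.txt, g.txt}

Answer: c.txt, g.txt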